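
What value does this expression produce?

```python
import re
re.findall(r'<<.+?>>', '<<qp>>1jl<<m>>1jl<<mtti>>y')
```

['<<qp>>', '<<m>>', '<<mtti>>']

Scanning left to right: at [0:6] → '<<qp>>'; at [9:14] → '<<m>>'; at [17:25] → '<<mtti>>'.
Since nothing is captured, `findall` lists the 3 matched substrings directly.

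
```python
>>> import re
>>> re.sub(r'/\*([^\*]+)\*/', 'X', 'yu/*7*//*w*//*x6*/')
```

'yuXXX'

Matches: at [2:7] → '/*7*/'; at [7:12] → '/*w*/'; at [12:18] → '/*x6*/'.
`sub` substitutes 'X' at each match site.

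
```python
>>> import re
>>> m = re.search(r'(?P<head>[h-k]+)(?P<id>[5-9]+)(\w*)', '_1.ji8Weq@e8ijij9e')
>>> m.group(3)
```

'Weq'

This matches one or more of a character in [h-k] (captured as 'head'); then one or more of a character in [5-9] (captured as 'id'); then zero or more of a word character (captured).
`search` walks the string left to right and returns the first match it finds.
The match spans [3:9] → 'ji8Weq'.
Captured: group 1 = 'ji', group 2 = '8', group 3 = 'Weq'.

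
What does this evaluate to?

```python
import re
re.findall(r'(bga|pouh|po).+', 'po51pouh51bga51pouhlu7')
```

['po']

Matches: at [0:22] match 'po51pouh51bga51pouhlu7', group 1 = 'po'.
One capturing group, so `findall` returns just the captured substring from the one match — 1 in all.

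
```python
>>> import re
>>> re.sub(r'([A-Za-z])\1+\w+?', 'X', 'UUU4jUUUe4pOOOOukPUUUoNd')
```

'XjX4pXkPXNd'

The backreference `\1` re-matches whatever the first group consumed, character for character.
Matches: at [0:4] → 'UUU4'; at [5:9] → 'UUUe'; at [11:16] → 'OOOOu'; at [18:22] → 'UUUo'.
Every occurrence is swapped for 'X'.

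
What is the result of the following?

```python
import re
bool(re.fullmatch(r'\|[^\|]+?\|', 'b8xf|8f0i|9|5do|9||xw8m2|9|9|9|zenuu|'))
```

`fullmatch` succeeds only if the pattern covers the string from start to end.
Here there's no way to consume every character, so the call returns None, and `bool(None)` is False.

False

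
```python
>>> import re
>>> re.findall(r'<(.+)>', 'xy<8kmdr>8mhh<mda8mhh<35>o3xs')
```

Walking the string: at [2:25] match '<8kmdr>8mhh<mda8mhh<35>', group 1 = '8kmdr>8mhh<mda8mhh<35'.
`findall` collects group 1 from the one match (1 total).

['8kmdr>8mhh<mda8mhh<35']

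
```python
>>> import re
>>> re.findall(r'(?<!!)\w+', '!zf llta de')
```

A negative assertion filters positions out without eating any characters.
Since nothing is captured, `findall` lists the 3 matched substrings directly.

['f', 'llta', 'de']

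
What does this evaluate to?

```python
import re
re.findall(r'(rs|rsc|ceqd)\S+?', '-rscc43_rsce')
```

['rs', 'rs']

Alternation tries branches left to right and keeps the first one that lets the overall match succeed at that position.
Because there's exactly one group, `findall` drops the full match and keeps group 1 from each hit.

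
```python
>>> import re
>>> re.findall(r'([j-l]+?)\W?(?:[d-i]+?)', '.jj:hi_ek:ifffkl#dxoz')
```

['jj', 'k', 'kl']

This matches one or more of a character in [j-l] (lazy) (captured); then optionally a non-word character; then one or more of a character in [d-i] (lazy) (non-capturing group).
Matches: at [1:5] match 'jj:h', group 1 = 'jj'; at [8:11] match 'k:i', group 1 = 'k'; at [14:18] match 'kl#d', group 1 = 'kl'.
One capturing group, so `findall` returns just the captured substring from each match — 3 in all.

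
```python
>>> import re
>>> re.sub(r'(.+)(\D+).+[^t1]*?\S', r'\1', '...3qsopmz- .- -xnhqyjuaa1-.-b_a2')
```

The pattern matches one or more of any character (captured); then one or more of a non-digit (captured); then one or more of any character, then zero or more of any character except [t1] (lazy), then a non-whitespace character.
Matches: at [0:33] → '...3qsopmz- .- -xnhqyjuaa1-.-b_a2'.
The replacement refers to a captured group, so each match is rewritten using its own captured text.

'...3qsopmz- .- -xnhqyjuaa1-.-b'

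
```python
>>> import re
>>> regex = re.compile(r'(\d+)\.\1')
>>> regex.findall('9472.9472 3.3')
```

The backreference `\1` re-matches whatever the first group consumed, character for character.
Walking the string: at [0:9] match '9472.9472', group 1 = '9472'; at [10:13] match '3.3', group 1 = '3'.
Because there's exactly one group, `findall` drops the full match and keeps group 1 from each hit.

['9472', '3']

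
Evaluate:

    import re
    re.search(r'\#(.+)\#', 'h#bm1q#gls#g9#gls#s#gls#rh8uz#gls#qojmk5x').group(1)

`re.search` scans for the first position where the pattern succeeds.
The match spans [1:34] → '#bm1q#gls#g9#gls#s#gls#rh8uz#gls#'.
Captured: group 1 = 'bm1q#gls#g9#gls#s#gls#rh8uz#gls'.

'bm1q#gls#g9#gls#s#gls#rh8uz#gls'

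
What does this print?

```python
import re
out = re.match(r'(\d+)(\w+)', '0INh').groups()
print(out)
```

('0', 'INh')

The match spans [0:4] → '0INh'.
Captured: group 1 = '0', group 2 = 'INh'.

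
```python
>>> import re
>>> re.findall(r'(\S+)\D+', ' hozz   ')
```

['hozz']

Because there's exactly one group, `findall` drops the full match and keeps group 1 from the one hit.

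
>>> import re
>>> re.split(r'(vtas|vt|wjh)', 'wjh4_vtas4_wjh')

Branches in `(...|...)` are attempted left-to-right; the first branch that allows the whole pattern to succeed is taken.
`re.split` interleaves the captured-group text with the surrounding fragments.

['', 'wjh', '4_', 'vtas', '4_', 'wjh', '']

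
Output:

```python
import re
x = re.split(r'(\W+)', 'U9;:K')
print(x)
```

['U9', ';:', 'K']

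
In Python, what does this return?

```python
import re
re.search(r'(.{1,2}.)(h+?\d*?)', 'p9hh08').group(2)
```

'h'

This matches 1 to 2 of any character, then any character (captured); then one or more of a literal 'h' (lazy), then zero or more of a digit (lazy) (captured).
`search` walks the string left to right and returns the first match it finds.
The match spans [0:4] → 'p9hh'.
Captured: group 1 = 'p9h', group 2 = 'h'.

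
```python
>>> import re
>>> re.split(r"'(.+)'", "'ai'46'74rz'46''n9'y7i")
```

['', "ai'46'74rz'46''n9", 'y7i']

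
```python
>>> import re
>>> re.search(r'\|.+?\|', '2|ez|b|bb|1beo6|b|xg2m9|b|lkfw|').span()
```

The match spans [1:5] → '|ez|'.

(1, 5)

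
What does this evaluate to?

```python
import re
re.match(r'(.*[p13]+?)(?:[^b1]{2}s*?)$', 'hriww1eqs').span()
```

(0, 9)

The pattern matches zero or more of any character, then one or more of one of [p13] (lazy) (captured); then exactly 2 of any character except [b1], then zero or more of the literal 's' (lazy) (non-capturing group); then anchored at the end.
`re.match` only tries the pattern at the start of the string.
The match spans [0:9] → 'hriww1eqs'.
Captured: group 1 = 'hriww1'.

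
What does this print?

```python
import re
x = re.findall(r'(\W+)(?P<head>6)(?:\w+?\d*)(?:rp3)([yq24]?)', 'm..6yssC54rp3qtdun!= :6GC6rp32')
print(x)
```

[('..', '6', 'q'), ('!= :', '6', '2')]

3 groups means each result is a tuple of 3 captured strings — 2 here.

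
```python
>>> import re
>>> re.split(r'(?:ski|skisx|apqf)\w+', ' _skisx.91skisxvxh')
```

Matches to split on: at [2:7] → 'skisx'; at [10:18] → 'skisxvxh'.
Each match becomes a cut point; 3 segments remain.

[' _', '.91', '']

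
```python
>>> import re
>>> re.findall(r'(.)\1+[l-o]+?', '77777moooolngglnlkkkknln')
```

`\1` has to match the exact text group 1 already captured.
Scanning left to right: at [0:6] match '77777m', group 1 = '7'; at [6:11] match 'ooool', group 1 = 'o'; at [12:15] match 'ggl', group 1 = 'g'; at [17:22] match 'kkkkn', group 1 = 'k'.
`findall` collects group 1 from each match (4 total).

['7', 'o', 'g', 'k']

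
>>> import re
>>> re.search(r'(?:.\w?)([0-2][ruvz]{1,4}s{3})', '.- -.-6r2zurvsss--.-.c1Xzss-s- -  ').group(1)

'2zurvsss'

This matches any character, then optionally a word character (non-capturing group); then a character in [0-2], then 1 to 4 of one of [ruvz], then exactly 3 of the literal 's' (captured).
`re.search` scans for the first position where the pattern succeeds.
The match spans [6:16] → '6r2zurvsss'.
Captured: group 1 = '2zurvsss'.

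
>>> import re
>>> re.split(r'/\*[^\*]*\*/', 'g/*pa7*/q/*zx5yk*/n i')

Matches to split on: at [1:8] → '/*pa7*/'; at [9:18] → '/*zx5yk*/'.
The string is cut at each match, leaving 3 pieces.

['g', 'q', 'n i']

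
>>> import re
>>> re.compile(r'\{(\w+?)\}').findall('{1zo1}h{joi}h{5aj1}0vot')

['1zo1', 'joi', '5aj1']

With a single group, `findall` returns only what that group captured — 3 items.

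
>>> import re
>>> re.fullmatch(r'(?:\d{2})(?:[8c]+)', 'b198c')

The pattern matches exactly 2 of a digit (non-capturing group); then one or more of one of [8c] (non-capturing group).
`fullmatch` succeeds only if the pattern covers the string from start to end.
Here the pattern can't cover the whole string, so the call returns None.

None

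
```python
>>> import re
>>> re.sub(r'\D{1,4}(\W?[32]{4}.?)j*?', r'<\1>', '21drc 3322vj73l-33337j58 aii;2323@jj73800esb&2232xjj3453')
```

'21<3322v>j73<33337>j58<;2323@>jj73800<2232x>jj3453'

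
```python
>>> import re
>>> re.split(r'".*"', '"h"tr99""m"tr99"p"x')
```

Matches to split on: at [0:18] → '"h"tr99""m"tr99"p"'.
Splitting on the pattern gives 2 pieces.

['', 'x']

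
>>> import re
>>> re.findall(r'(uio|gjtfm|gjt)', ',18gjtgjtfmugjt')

['gjt', 'gjtfm', 'gjt']

`|` is ordered: at each position the engine commits to the first alternative that works.
`findall` collects group 1 from each match (3 total).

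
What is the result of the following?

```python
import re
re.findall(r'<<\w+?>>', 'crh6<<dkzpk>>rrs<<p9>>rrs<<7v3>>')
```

Scanning left to right: at [4:13] → '<<dkzpk>>'; at [16:22] → '<<p9>>'; at [25:32] → '<<7v3>>'.
With no groups in the pattern, `findall` gives back each whole match — 3 here.

['<<dkzpk>>', '<<p9>>', '<<7v3>>']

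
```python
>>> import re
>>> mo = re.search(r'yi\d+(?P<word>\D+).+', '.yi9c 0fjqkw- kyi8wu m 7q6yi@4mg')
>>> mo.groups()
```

The match spans [1:32] → 'yi9c 0fjqkw- kyi8wu m 7q6yi@4mg'.
Captured: group 1 = 'c '.

('c ',)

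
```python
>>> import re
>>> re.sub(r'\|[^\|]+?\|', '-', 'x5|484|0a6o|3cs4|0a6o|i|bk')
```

`sub` substitutes '-' at each match site.

'x5-0a6o-0a6o-bk'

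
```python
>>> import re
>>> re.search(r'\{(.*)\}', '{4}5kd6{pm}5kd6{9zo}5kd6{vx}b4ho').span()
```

(0, 28)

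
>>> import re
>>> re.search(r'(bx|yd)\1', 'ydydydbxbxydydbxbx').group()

The backreference `\1` re-matches whatever the first group consumed, character for character.
Unlike `match`, `search` isn't anchored — it looks for the pattern anywhere in the string.
The match spans [0:4] → 'ydyd'.
Captured: group 1 = 'yd'.

'ydyd'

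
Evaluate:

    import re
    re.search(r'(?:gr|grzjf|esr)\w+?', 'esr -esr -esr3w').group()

The match spans [10:14] → 'esr3'.

'esr3'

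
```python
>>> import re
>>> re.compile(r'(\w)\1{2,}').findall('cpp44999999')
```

['9']

`\1` is not a pattern — it's the concrete string captured by group 1, re-applied verbatim.
One capturing group, so `findall` returns just the captured substring from the one match — 1 in all.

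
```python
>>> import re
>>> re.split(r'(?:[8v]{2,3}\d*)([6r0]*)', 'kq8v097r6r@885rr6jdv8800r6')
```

['kq', 'r6r', '@', 'rr6', 'jd', 'r6', '']

With a capturing group present, the delimiter's captured portion is kept in the result list.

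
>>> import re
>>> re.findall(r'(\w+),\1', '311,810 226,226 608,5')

`\1` has to match the exact text group 1 already captured.
Matches: at [8:15] match '226,226', group 1 = '226'.
One capturing group, so `findall` returns just the captured substring from the one match — 1 in all.

['226']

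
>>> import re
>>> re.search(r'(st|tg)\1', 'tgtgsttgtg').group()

A backreference is literal: `\1` must see the identical characters the first group matched.
`re.search` scans for the first position where the pattern succeeds.
The match spans [0:4] → 'tgtg'.
Captured: group 1 = 'tg'.

'tgtg'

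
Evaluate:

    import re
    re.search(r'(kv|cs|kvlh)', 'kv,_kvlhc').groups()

`search` walks the string left to right and returns the first match it finds.
The match spans [0:2] → 'kv'.
Captured: group 1 = 'kv'.

('kv',)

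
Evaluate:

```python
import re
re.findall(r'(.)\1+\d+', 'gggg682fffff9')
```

The backreference `\1` re-matches whatever the first group consumed, character for character.
`findall` collects group 1 from each match (2 total).

['g', 'f']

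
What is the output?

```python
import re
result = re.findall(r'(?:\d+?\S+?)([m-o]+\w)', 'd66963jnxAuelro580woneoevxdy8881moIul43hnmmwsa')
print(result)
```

Pattern: one or more of a digit (lazy), then one or more of a non-whitespace character (lazy) (non-capturing group); then one or more of a character in [m-o], then a word character (captured).
With the lazy modifier that quantifier settles for the fewest repetitions that let the rest of the pattern succeed (the atoms after it are unaffected and can still be greedy).
Walking the string: at [1:9] match '66963jnx', group 1 = 'nx'; at [15:22] match '580wone', group 1 = 'one'; at [28:35] match '8881moI', group 1 = 'moI'; at [37:44] match '43hnmmw', group 1 = 'nmmw'.
Because there's exactly one group, `findall` drops the full match and keeps group 1 from each hit.

['nx', 'one', 'moI', 'nmmw']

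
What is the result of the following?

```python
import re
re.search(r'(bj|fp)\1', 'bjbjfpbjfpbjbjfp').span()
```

(0, 4)

The backreference `\1` re-matches whatever the first group consumed, character for character.
`re.search` tries every starting position until one works.
The match spans [0:4] → 'bjbj'.
Captured: group 1 = 'bj'.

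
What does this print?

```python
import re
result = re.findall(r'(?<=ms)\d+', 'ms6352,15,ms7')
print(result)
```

The `(?=…)`/`(?<=…)` assertion just peeks at neighbouring text; it doesn't advance the match position.
Since nothing is captured, `findall` lists the 2 matched substrings directly.

['6352', '7']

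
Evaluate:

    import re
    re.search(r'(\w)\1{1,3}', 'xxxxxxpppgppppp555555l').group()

A backreference is literal: `\1` must see the identical characters the first group matched.
Unlike `match`, `search` isn't anchored — it looks for the pattern anywhere in the string.
The match spans [0:4] → 'xxxx'.
Captured: group 1 = 'x'.

'xxxx'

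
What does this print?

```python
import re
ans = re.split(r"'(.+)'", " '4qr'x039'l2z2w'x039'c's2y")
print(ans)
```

[' ', "4qr'x039'l2z2w'x039'c", 's2y']

Because the pattern has a capturing group, `split` also inserts each captured text between the pieces.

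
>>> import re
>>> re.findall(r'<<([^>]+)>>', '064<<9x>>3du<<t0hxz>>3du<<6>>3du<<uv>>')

['9x', 't0hxz', '6', 'uv']

`findall` collects group 1 from each match (4 total).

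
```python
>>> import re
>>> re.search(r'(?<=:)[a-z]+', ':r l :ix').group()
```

'r'

The `(?=…)`/`(?<=…)` assertion just peeks at neighbouring text; it doesn't advance the match position.
`re.search` tries every starting position until one works.
The match spans [1:2] → 'r'.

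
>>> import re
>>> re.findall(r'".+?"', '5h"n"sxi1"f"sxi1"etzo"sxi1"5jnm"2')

Walking the string: at [2:5] → '"n"'; at [9:12] → '"f"'; at [16:22] → '"etzo"'; at [26:32] → '"5jnm"'.
Since nothing is captured, `findall` lists the 4 matched substrings directly.

['"n"', '"f"', '"etzo"', '"5jnm"']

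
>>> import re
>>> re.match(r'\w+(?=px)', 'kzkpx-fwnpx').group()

'kzk'

The `(?=…)`/`(?<=…)` assertion just peeks at neighbouring text; it doesn't advance the match position.
With `match`, the pattern is implicitly anchored at the beginning.
The match spans [0:3] → 'kzk'.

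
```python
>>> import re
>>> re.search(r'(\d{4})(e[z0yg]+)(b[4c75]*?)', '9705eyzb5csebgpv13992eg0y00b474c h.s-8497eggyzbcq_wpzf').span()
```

(0, 8)

Pattern: exactly 4 of a digit (captured); then the literal 'e', then one or more of one of [z0yg] (captured); then the literal 'b', then zero or more of one of [4c75] (lazy) (captured).
The match spans [0:8] → '9705eyzb'.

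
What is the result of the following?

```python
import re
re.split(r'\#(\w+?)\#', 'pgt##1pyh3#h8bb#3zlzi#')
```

['pgt#', '1pyh3', 'h8bb', '3zlzi', '']

Because the pattern has a capturing group, `split` also inserts each captured text between the pieces.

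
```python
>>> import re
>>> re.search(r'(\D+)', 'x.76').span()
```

The pattern matches one or more of a non-digit (captured).
The match spans [0:2] → 'x.'.

(0, 2)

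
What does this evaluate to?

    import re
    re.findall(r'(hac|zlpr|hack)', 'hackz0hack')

['hac', 'hac']

The regex engine tests alternatives in the order written; an earlier branch that matches wins even if a later one would match more.
Scanning left to right: at [0:3] match 'hac', group 1 = 'hac'; at [6:9] match 'hac', group 1 = 'hac'.
One capturing group, so `findall` returns just the captured substring from each match — 2 in all.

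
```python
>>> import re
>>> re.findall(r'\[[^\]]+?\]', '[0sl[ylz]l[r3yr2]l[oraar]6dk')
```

`findall` yields the raw match text (3 of them) because the pattern has no groups.

['[0sl[ylz]', '[r3yr2]', '[oraar]']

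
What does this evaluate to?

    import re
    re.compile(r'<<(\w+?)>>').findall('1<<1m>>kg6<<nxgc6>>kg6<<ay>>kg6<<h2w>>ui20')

`findall` collects group 1 from each match (4 total).

['1m', 'nxgc6', 'ay', 'h2w']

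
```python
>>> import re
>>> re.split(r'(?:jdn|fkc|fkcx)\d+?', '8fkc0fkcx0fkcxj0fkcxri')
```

['8', '', 'fkcxj0fkcxri']

Matches to split on: at [1:5] → 'fkc0'; at [5:10] → 'fkcx0'.
Each match becomes a cut point; 3 segments remain.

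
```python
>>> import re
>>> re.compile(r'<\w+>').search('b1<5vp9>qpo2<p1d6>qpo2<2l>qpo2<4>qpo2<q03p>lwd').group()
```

The match spans [2:8] → '<5vp9>'.

'<5vp9>'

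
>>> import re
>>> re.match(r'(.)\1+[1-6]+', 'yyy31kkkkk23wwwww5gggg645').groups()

('y',)

The match spans [0:5] → 'yyy31'.
Captured: group 1 = 'y'.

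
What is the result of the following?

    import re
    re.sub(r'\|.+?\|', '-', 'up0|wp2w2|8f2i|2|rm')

With the lazy modifier that quantifier settles for the fewest repetitions that let the rest of the pattern succeed (the atoms after it are unaffected and can still be greedy).
Matches: at [3:10] → '|wp2w2|'; at [14:17] → '|2|'.
`sub` substitutes '-' at each match site.

'up0-8f2i-rm'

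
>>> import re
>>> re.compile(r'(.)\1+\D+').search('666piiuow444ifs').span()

(0, 9)

The backreference `\1` re-matches whatever the first group consumed, character for character.
Unlike `match`, `search` isn't anchored — it looks for the pattern anywhere in the string.
The match spans [0:9] → '666piiuow'.
Captured: group 1 = '6'.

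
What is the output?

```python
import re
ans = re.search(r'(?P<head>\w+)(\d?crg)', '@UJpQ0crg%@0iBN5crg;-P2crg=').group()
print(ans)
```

UJpQ0crg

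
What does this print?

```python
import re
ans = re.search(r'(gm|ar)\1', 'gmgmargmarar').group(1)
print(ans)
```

gm

The match spans [0:4] → 'gmgm'.
Captured: group 1 = 'gm'.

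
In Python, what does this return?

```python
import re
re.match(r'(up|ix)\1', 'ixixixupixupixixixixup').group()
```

A backreference is literal: `\1` must see the identical characters the first group matched.
With `match`, the pattern is implicitly anchored at the beginning.
The match spans [0:4] → 'ixix'.
Captured: group 1 = 'ix'.

'ixix'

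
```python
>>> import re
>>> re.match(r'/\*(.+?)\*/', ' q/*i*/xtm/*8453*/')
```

None

`re.match` won't scan ahead — the pattern has to work from the very first character.
Here position 0 doesn't satisfy it, so the call returns None.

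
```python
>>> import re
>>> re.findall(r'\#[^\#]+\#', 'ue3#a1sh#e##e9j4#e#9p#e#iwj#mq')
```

['#a1sh#', '#e9j4#', '#9p#', '#iwj#']

Scanning left to right: at [3:9] → '#a1sh#'; at [11:17] → '#e9j4#'; at [18:22] → '#9p#'; at [23:28] → '#iwj#'.
With no groups in the pattern, `findall` gives back each whole match — 4 here.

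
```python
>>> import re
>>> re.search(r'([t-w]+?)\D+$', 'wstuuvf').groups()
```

The match spans [0:7] → 'wstuuvf'.
Captured: group 1 = 'w'.

('w',)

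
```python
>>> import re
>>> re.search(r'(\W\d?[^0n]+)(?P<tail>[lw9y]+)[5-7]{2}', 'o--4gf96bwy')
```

This matches a non-word character, then optionally a digit, then one or more of any character except [0n] (captured); then one or more of one of [lw9y] (captured as 'tail'); then exactly 2 of a character in [5-7].
`search` walks the string left to right and returns the first match it finds.
Here the pattern never matches, so the call returns None.

None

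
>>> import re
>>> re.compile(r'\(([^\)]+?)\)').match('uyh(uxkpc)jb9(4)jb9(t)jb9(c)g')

None

`re.match` only tries the pattern at the start of the string.
Here the string doesn't start with a match, so the call returns None.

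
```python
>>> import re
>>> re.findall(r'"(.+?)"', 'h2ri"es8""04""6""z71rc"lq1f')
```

['es8', '04', '6', 'z71rc']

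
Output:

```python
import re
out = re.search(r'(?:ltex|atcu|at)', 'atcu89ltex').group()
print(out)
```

atcu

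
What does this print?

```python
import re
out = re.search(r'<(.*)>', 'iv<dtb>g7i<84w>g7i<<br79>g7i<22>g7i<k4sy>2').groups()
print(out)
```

`re.search` tries every starting position until one works.
The match spans [2:41] → '<dtb>g7i<84w>g7i<<br79>g7i<22>g7i<k4sy>'.
Captured: group 1 = 'dtb>g7i<84w>g7i<<br79>g7i<22>g7i<k4sy'.

('dtb>g7i<84w>g7i<<br79>g7i<22>g7i<k4sy',)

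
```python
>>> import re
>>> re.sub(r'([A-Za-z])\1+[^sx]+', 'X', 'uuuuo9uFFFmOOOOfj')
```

A backreference is literal: `\1` must see the identical characters the first group matched.
Matches: at [0:17] → 'uuuuo9uFFFmOOOOfj'.
`sub` substitutes 'X' at each match site.

'X'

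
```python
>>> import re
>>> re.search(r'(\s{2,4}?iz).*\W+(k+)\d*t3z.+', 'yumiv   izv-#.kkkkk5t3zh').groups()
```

('   iz', 'kkkkk')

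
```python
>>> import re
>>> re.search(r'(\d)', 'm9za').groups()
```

This matches a digit (captured).
Unlike `match`, `search` isn't anchored — it looks for the pattern anywhere in the string.
The match spans [1:2] → '9'.
Captured: group 1 = '9'.

('9',)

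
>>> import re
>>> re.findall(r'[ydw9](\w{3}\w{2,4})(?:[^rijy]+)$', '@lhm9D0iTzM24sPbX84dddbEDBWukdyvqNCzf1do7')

['yvqNCzf']

The pattern matches one of [ydw9]; then exactly 3 of a word character, then 2 to 4 of a word character (captured); then one or more of any character except [rijy] (non-capturing group); then anchored at the end.
Matches: at [29:41] match 'dyvqNCzf1do7', group 1 = 'yvqNCzf'.
One capturing group, so `findall` returns just the captured substring from the one match — 1 in all.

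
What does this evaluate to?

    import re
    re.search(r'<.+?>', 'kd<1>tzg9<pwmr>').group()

'<1>'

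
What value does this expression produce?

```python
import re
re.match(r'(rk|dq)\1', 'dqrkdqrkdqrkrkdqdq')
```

None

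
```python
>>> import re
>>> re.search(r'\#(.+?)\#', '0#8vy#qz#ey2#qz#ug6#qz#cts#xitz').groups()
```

The match spans [1:6] → '#8vy#'.
Captured: group 1 = '8vy'.

('8vy',)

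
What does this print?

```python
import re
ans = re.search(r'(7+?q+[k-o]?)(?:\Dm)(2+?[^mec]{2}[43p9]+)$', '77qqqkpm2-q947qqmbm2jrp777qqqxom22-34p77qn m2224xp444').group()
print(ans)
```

77qn m2224xp444

Pattern: one or more of a literal '7' (lazy), then one or more of a literal 'q', then optionally a character in [k-o] (captured); then a non-digit, then the literal 'm' (non-capturing group); then one or more of a literal '2' (lazy), then exactly 2 of any character except [mec], then one or more of one of [43p9] (captured); then anchored at the end.
The match spans [38:53] → '77qn m2224xp444'.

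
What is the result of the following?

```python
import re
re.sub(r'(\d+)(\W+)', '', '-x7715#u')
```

'-xu'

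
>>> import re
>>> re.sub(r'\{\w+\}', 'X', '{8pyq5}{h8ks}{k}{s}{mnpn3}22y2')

'XXXXX22y2'

Matches: at [0:7] → '{8pyq5}'; at [7:13] → '{h8ks}'; at [13:16] → '{k}'; at [16:19] → '{s}'; at [19:26] → '{mnpn3}'.
Every occurrence is swapped for 'X'.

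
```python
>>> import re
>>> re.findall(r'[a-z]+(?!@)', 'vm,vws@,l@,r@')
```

The negative lookaround is zero-width — it rules out positions where the adjacent text would match, without consuming anything.
Since nothing is captured, `findall` lists the 2 matched substrings directly.

['vm', 'vw']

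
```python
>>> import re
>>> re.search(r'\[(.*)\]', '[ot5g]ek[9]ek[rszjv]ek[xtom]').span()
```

The match spans [0:28] → '[ot5g]ek[9]ek[rszjv]ek[xtom]'.

(0, 28)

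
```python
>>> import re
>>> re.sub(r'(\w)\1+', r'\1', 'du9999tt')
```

'du9t'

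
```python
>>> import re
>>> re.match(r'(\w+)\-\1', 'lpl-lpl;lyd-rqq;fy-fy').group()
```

'lpl-lpl'

`re.match` only tries the pattern at the start of the string.
The match spans [0:7] → 'lpl-lpl'.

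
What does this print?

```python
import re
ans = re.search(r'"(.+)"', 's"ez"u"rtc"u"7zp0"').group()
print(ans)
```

"ez"u"rtc"u"7zp0"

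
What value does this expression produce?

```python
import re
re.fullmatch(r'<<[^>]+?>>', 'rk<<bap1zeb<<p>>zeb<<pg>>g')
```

None

`re.fullmatch` is like wrapping the pattern in `^…$` (in single-line mode).
Here the pattern can't cover the whole string, so the call returns None.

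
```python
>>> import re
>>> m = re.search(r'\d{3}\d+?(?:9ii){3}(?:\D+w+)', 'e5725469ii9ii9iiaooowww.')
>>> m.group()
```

The pattern matches exactly 3 of a digit, then one or more of a digit (lazy), then the literal '9ii' repeated 3 times; then one or more of a non-digit, then one or more of a literal 'w' (non-capturing group).
Unlike `match`, `search` isn't anchored — it looks for the pattern anywhere in the string.
The match spans [1:23] → '5725469ii9ii9iiaooowww'.

'5725469ii9ii9iiaooowww'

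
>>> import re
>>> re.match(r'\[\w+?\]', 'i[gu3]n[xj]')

`re.match` won't scan ahead — the pattern has to work from the very first character.
Here the string doesn't start with a match, so the call returns None.

None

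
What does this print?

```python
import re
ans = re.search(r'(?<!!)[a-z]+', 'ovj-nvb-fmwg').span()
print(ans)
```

The negative lookaround is zero-width — it rules out positions where the adjacent text would match, without consuming anything.
Unlike `match`, `search` isn't anchored — it looks for the pattern anywhere in the string.
The match spans [0:3] → 'ovj'.

(0, 3)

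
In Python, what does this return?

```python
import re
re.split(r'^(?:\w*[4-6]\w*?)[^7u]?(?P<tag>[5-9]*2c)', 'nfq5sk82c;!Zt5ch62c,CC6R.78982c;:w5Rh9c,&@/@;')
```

['', '82c', ';!Zt5ch62c,CC6R.78982c;:w5Rh9c,&@/@;']

Pattern: anchored at the start of the string; then zero or more of a word character, then a character in [4-6], then zero or more of a word character (lazy) (non-capturing group); then optionally any character except [7u]; then zero or more of a character in [5-9], then the literal '2c' (captured as 'tag').
A non-greedy quantifier consumes as few characters as it can — just enough that the remainder of the pattern still matches from where it stops; whatever follows it matches normally.
Matches to split on: at [0:9] → 'nfq5sk82c'.
`re.split` interleaves the captured-group text with the surrounding fragments.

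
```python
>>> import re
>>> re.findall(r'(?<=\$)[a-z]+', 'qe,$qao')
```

['qao']

Lookahead/lookbehind check context without consuming it, so the matched span excludes the asserted characters.
Scanning left to right: at [4:7] → 'qao'.
No capturing groups, so `findall` returns the 1 full match string.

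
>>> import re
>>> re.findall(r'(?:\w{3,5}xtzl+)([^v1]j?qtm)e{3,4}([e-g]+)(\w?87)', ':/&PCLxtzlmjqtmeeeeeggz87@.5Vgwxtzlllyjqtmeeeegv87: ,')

[('mjqtm', 'egg', 'z87'), ('yjqtm', 'g', 'v87')]

The pattern matches 3 to 5 of a word character, then the literal 'xtz', then one or more of the literal 'l' (non-capturing group); then any character except [v1], then optionally a literal 'j', then the literal 'qtm' (captured); then 3 to 4 of a literal 'e'; then one or more of a character in [e-g] (captured); then optionally a word character, then the literal '87' (captured).
With 3 capturing groups, `findall` returns a 3-tuple per match.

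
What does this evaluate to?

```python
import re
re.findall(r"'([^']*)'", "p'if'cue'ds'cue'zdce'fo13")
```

['if', 'ds', 'zdce']

One capturing group, so `findall` returns just the captured substring from each match — 3 in all.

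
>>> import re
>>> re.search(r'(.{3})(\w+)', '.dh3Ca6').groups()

('.dh', '3Ca6')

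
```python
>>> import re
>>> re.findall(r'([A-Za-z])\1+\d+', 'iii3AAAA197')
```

['i', 'A']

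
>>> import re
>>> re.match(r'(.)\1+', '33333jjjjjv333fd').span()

`match` is anchored at position 0; if the pattern doesn't fit there, it returns None.
The match spans [0:5] → '33333'.

(0, 5)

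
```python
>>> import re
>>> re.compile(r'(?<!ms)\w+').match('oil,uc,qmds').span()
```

(0, 3)

A negative assertion filters positions out without eating any characters.
`re.match` only tries the pattern at the start of the string.
The match spans [0:3] → 'oil'.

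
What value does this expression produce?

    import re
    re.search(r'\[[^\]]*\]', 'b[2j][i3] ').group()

The match spans [1:5] → '[2j]'.

'[2j]'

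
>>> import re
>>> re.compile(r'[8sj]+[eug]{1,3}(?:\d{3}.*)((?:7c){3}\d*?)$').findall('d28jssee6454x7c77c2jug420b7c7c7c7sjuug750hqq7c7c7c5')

This matches one or more of one of [8sj], then 1 to 3 of one of [eug]; then exactly 3 of a digit, then zero or more of any character (non-capturing group); then the literal '7c' repeated 3 times, then zero or more of a digit (lazy) (captured); then anchored at the end.
With a single group, `findall` returns only what that group captured — 1 item.

['7c7c7c5']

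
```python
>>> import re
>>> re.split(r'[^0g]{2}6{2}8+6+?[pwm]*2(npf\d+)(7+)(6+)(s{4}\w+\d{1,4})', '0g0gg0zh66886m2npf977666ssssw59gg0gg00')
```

['0g0gg0', 'npf97', '7', '666', 'ssssw59gg0gg00', '']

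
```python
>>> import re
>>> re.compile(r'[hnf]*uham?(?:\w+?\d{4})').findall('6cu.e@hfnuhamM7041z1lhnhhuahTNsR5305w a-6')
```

This matches zero or more of one of [hnf], then the literal 'uha', then optionally a literal 'm'; then one or more of a word character (lazy), then exactly 4 of a digit (non-capturing group).
A `+?`/`*?`/`{m,n}?` starts at its minimum and grows only as far as needed for what follows to match.
Scanning left to right: at [6:18] → 'hfnuhamM7041'.
`findall` yields the raw match text (1 of them) because the pattern has no groups.

['hfnuhamM7041']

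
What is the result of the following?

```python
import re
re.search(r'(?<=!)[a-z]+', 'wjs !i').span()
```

(5, 6)

Lookahead/lookbehind check context without consuming it, so the matched span excludes the asserted characters.
Unlike `match`, `search` isn't anchored — it looks for the pattern anywhere in the string.
The match spans [5:6] → 'i'.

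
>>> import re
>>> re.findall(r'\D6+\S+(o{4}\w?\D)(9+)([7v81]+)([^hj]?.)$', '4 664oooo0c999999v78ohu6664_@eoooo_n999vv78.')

The pattern matches a non-digit, then one or more of the literal '6', then one or more of a non-whitespace character; then exactly 4 of a literal 'o', then optionally a word character, then a non-digit (captured); then one or more of a literal '9' (captured); then one or more of one of [7v81] (captured); then optionally any character except [hj], then any character (captured); then anchored at the end.
4 groups means the one result is a tuple of 4 captured strings — 1 here.

[('oooo_n', '999', 'vv78', '.')]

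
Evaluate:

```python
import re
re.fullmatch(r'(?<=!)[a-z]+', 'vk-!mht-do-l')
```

None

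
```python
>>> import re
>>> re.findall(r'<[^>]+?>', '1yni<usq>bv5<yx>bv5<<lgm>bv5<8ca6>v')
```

Matches: at [4:9] → '<usq>'; at [12:16] → '<yx>'; at [19:25] → '<<lgm>'; at [28:34] → '<8ca6>'.
`findall` yields the raw match text (4 of them) because the pattern has no groups.

['<usq>', '<yx>', '<<lgm>', '<8ca6>']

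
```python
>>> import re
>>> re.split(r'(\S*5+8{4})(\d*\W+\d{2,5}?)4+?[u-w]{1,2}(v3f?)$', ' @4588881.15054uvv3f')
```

[' ', '@458888', '1.1505', 'v3f', '']

Pattern: zero or more of a non-whitespace character, then one or more of a literal '5', then exactly 4 of a literal '8' (captured); then zero or more of a digit, then one or more of a non-word character, then 2 to 5 of a digit (lazy) (captured); then one or more of a literal '4' (lazy); then 1 to 2 of a character in [u-w]; then the literal 'v3', then optionally a literal 'f' (captured); then anchored at the end.
Matches to split on: at [1:20] → '@4588881.15054uvv3f'.
The group in the pattern means `split` returns the separators' captures alongside the pieces.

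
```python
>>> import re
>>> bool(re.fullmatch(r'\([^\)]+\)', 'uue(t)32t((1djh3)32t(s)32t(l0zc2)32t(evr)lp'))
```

False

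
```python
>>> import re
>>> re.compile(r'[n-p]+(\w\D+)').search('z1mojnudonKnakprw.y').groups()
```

('jnudonKnakprw.y',)

The pattern matches one or more of a character in [n-p]; then a word character, then one or more of a non-digit (captured).
`search` walks the string left to right and returns the first match it finds.
The match spans [3:19] → 'ojnudonKnakprw.y'.
Captured: group 1 = 'jnudonKnakprw.y'.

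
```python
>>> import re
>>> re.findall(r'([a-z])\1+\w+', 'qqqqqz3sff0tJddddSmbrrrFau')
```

`\1` has to match the exact text group 1 already captured.
Matches: at [0:26] match 'qqqqqz3sff0tJddddSmbrrrFau', group 1 = 'q'.
`findall` collects group 1 from the one match (1 total).

['q']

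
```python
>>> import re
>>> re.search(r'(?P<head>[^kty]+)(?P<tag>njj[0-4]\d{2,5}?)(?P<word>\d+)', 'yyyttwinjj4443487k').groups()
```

The pattern matches one or more of any character except [kty] (captured as 'head'); then the literal 'njj', then a character in [0-4], then 2 to 5 of a digit (lazy) (captured as 'tag'); then one or more of a digit (captured as 'word').
`re.search` tries every starting position until one works.
The match spans [5:17] → 'winjj4443487'.
Captured: group 1 = 'wi', group 2 = 'njj444', group 3 = '3487'.

('wi', 'njj444', '3487')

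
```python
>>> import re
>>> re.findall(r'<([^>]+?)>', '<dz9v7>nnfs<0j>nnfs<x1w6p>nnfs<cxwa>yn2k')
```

['dz9v7', '0j', 'x1w6p', 'cxwa']

Matches: at [0:7] match '<dz9v7>', group 1 = 'dz9v7'; at [11:15] match '<0j>', group 1 = '0j'; at [19:26] match '<x1w6p>', group 1 = 'x1w6p'; at [30:36] match '<cxwa>', group 1 = 'cxwa'.
Because there's exactly one group, `findall` drops the full match and keeps group 1 from each hit.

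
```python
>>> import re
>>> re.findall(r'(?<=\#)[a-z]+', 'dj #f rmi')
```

The positive lookaround only admits positions where the adjacent text matches; those characters stay outside the span.
`findall` yields the raw match text (1 of them) because the pattern has no groups.

['f']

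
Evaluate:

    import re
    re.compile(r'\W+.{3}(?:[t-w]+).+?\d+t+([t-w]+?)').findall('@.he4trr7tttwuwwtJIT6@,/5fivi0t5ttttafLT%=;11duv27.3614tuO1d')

['w', 't', 'u']

This matches one or more of a non-word character, then exactly 3 of any character; then one or more of a character in [t-w] (non-capturing group); then one or more of any character (lazy), then one or more of a digit, then one or more of a literal 't'; then one or more of a character in [t-w] (lazy) (captured).
Lazy quantifiers expand one character at a time until the remainder of the pattern can match.
Scanning left to right: at [0:13] match '@.he4trr7tttw', group 1 = 'w'; at [21:36] match '@,/5fivi0t5tttt', group 1 = 't'; at [40:57] match '%=;11duv27.3614tu', group 1 = 'u'.
`findall` collects group 1 from each match (3 total).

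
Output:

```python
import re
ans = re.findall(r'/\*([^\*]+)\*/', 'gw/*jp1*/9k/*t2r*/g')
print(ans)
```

['jp1', 't2r']

Matches: at [2:9] match '/*jp1*/', group 1 = 'jp1'; at [11:18] match '/*t2r*/', group 1 = 't2r'.
Because there's exactly one group, `findall` drops the full match and keeps group 1 from each hit.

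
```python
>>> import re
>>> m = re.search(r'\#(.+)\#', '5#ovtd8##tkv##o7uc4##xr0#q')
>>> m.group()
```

'#ovtd8##tkv##o7uc4##xr0#'

The match spans [1:25] → '#ovtd8##tkv##o7uc4##xr0#'.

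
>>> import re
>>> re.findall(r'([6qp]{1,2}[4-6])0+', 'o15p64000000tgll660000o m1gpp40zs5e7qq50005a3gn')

['p64', '66', 'pp4', 'qq5']

The pattern matches 1 to 2 of one of [6qp], then a character in [4-6] (captured); then one or more of a literal '0'.
Scanning left to right: at [3:12] match 'p64000000', group 1 = 'p64'; at [16:22] match '660000', group 1 = '66'; at [27:31] match 'pp40', group 1 = 'pp4'; at [36:42] match 'qq5000', group 1 = 'qq5'.
With a single group, `findall` returns only what that group captured — 4 items.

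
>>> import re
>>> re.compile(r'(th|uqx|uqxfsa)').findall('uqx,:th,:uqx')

['uqx', 'th', 'uqx']

Walking the string: at [0:3] match 'uqx', group 1 = 'uqx'; at [5:7] match 'th', group 1 = 'th'; at [9:12] match 'uqx', group 1 = 'uqx'.
`findall` collects group 1 from each match (3 total).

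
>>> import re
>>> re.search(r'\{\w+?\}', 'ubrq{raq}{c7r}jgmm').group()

The match spans [4:9] → '{raq}'.

'{raq}'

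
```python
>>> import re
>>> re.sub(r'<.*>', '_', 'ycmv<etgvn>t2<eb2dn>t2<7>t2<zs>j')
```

Matches: at [4:31] → '<etgvn>t2<eb2dn>t2<7>t2<zs>'.
Each match is replaced by '_'.

'ycmv_j'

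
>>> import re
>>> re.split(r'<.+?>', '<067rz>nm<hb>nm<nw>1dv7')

Matches to split on: at [0:7] → '<067rz>'; at [9:13] → '<hb>'; at [15:19] → '<nw>'.
Each match becomes a cut point; 4 segments remain.

['', 'nm', 'nm', '1dv7']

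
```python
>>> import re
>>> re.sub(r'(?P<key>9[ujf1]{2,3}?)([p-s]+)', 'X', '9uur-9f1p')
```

'X-X'

The pattern matches the literal '9', then 2 to 3 of one of [ujf1] (lazy) (captured as 'key'); then one or more of a character in [p-s] (captured).
Matches: at [0:4] → '9uur'; at [5:9] → '9f1p'.
Every occurrence is swapped for 'X'.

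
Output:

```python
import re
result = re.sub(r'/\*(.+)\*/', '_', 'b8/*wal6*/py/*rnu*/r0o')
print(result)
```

b8_r0o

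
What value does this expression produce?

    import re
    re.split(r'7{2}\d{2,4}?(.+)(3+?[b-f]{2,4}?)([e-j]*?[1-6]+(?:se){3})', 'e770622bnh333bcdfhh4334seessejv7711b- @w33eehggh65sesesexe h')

This matches exactly 2 of the literal '7', then 2 to 4 of a digit (lazy); then one or more of any character (captured); then one or more of a literal '3' (lazy), then 2 to 4 of a character in [b-f] (lazy) (captured); then zero or more of a character in [e-j] (lazy), then one or more of a character in [1-6], then the literal 'se' repeated 3 times (captured).
Matches to split on: at [1:56] → '770622bnh333bcdfhh4334seessejv7711b- @w33eehggh65sesese'.
The group in the pattern means `split` returns the separators' captures alongside the pieces.

['e', '22bnh333bcdfhh4334seessejv7711b- @w3', '3ee', 'hggh65sesese', 'xe h']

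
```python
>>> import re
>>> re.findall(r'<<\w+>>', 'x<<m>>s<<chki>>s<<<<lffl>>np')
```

['<<m>>', '<<chki>>', '<<lffl>>']

No capturing groups, so `findall` returns the 3 full match strings.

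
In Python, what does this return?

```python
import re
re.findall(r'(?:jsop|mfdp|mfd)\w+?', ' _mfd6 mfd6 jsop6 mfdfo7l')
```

['mfd6', 'mfd6', 'jsop6', 'mfdf']

Since nothing is captured, `findall` lists the 4 matched substrings directly.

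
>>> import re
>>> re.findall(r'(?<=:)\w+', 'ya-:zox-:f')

['zox', 'f']

The `(?=…)`/`(?<=…)` assertion just peeks at neighbouring text; it doesn't advance the match position.
Matches: at [4:7] → 'zox'; at [9:10] → 'f'.
Since nothing is captured, `findall` lists the 2 matched substrings directly.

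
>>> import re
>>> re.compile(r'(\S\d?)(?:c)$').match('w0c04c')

`match` is anchored at position 0; if the pattern doesn't fit there, it returns None.
Here the string doesn't start with a match, so the call returns None.

None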